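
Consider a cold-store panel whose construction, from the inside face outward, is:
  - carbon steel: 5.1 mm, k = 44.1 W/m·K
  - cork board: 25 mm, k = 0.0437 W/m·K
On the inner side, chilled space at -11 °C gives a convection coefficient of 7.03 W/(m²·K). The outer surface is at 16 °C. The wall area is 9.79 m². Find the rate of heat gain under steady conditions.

Q ≈ 370 W

Thermal resistances in series:
R_inner film = 1/(h_i·A) = 1/(7.03×9.79) = 0.01453 K/W
R_carbon steel = L/(kA) = 0.0051/(44.1×9.79) = 1.181×10^-5 K/W
R_cork board = L/(kA) = 0.025/(0.0437×9.79) = 0.05844 K/W
R_total = 0.07298 K/W
Q = ΔT / R_total = 27 / 0.07298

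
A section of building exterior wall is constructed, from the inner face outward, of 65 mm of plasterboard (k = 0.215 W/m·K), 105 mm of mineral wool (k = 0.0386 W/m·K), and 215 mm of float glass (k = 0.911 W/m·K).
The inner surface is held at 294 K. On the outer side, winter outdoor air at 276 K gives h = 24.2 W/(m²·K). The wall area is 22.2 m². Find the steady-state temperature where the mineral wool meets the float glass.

T ≈ 278 K

Using the resistance-network approach (series):
R_plasterboard = L/(kA) = 0.065/(0.215×22.2) = 0.01362 K/W
R_mineral wool = L/(kA) = 0.105/(0.0386×22.2) = 0.1225 K/W
R_float glass = L/(kA) = 0.215/(0.911×22.2) = 0.01063 K/W
R_outer film = 1/(h_o·A) = 1/(24.2×22.2) = 0.001861 K/W
R_total = 0.1486 K/W;  Q = ΔT/R_total = 18/0.1486 = 121.1 W
T_interface = T_inner − Q·ΣR(inner→interface) = 294 − 121×0.1362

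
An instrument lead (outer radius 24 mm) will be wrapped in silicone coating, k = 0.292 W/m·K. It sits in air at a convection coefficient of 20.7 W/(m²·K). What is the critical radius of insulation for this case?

r_cr ≈ 14.1 mm

For a cylinder r_cr = k/h = 0.292/20.7
r_cr = 14.1 mm; since the bare radius (24 mm) is above r_cr, any added insulation will reduce heat loss.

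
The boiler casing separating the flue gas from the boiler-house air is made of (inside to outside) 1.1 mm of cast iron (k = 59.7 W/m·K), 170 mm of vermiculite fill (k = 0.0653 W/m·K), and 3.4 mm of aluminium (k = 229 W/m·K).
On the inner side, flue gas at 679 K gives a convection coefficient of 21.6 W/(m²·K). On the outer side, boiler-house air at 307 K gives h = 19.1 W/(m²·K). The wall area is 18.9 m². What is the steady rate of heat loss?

Treating each layer as a thermal resistance in series:
R_inner film = 1/(h_i·A) = 1/(21.6×18.9) = 0.00245 K/W
R_cast iron = L/(kA) = 0.0011/(59.7×18.9) = 9.749×10^-7 K/W
R_vermiculite fill = L/(kA) = 0.17/(0.0653×18.9) = 0.1377 K/W
R_aluminium = L/(kA) = 0.0034/(229×18.9) = 7.856×10^-7 K/W
R_outer film = 1/(h_o·A) = 1/(19.1×18.9) = 0.00277 K/W
R_total = 0.143 K/W
Q = ΔT / R_total = 372 / 0.143

Q ≈ 2600 W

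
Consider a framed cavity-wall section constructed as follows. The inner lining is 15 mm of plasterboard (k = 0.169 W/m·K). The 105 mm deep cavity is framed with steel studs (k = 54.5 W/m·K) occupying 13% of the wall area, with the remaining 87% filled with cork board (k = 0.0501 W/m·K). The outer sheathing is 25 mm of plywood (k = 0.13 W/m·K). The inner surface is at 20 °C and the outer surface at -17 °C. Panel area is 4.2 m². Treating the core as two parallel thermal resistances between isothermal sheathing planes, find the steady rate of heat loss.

Sheathing layers in series; stud and cavity paths in parallel between them.
R_inner = 0.015/(0.169×4.2) = 0.02113 K/W
R_stud  = 0.105/(54.5×0.13×4.2) = 0.003529 K/W
R_cav   = 0.105/(0.0501×0.87×4.2) = 0.5736 K/W
1/R_core = 1/R_stud + 1/R_cav → R_core = 0.003507 K/W
R_outer = 0.025/(0.13×4.2) = 0.04579 K/W
R_total = 0.07043 K/W
Q = ΔT/R_total = 37/0.07043

Q ≈ 525 W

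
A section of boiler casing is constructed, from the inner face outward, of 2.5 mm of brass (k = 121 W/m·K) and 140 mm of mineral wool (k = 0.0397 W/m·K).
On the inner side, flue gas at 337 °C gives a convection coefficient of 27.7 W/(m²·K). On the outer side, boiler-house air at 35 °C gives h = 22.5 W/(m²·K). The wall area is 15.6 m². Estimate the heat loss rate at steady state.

Model the wall as resistances in series:
R_inner film = 1/(h_i·A) = 1/(27.7×15.6) = 0.002314 K/W
R_brass = L/(kA) = 0.0025/(121×15.6) = 1.324×10^-6 K/W
R_mineral wool = L/(kA) = 0.14/(0.0397×15.6) = 0.2261 K/W
R_outer film = 1/(h_o·A) = 1/(22.5×15.6) = 0.002849 K/W
R_total = 0.2312 K/W
Q = ΔT / R_total = 302 / 0.2312

Q ≈ 1310 W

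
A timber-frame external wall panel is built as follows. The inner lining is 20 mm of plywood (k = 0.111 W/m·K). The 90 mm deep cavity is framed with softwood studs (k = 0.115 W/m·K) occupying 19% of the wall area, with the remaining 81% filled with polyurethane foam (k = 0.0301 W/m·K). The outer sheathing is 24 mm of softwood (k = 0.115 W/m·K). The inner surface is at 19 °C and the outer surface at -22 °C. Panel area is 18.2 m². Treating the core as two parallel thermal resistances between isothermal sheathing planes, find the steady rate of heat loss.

Sheathing layers in series; stud and cavity paths in parallel between them.
R_inner = 0.02/(0.111×18.2) = 0.0099 K/W
R_stud  = 0.09/(0.115×0.19×18.2) = 0.2263 K/W
R_cav   = 0.09/(0.0301×0.81×18.2) = 0.2028 K/W
1/R_core = 1/R_stud + 1/R_cav → R_core = 0.107 K/W
R_outer = 0.024/(0.115×18.2) = 0.01147 K/W
R_total = 0.1283 K/W
Q = ΔT/R_total = 41/0.1283

Q ≈ 319 W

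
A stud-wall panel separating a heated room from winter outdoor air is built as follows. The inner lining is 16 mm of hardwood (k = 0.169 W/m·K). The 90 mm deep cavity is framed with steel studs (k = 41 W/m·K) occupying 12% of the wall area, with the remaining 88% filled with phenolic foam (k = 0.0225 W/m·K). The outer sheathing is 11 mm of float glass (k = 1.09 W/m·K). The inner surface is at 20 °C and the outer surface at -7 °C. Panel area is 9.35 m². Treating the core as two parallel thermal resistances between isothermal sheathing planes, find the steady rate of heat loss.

Sheathing layers in series; stud and cavity paths in parallel between them.
R_inner = 0.016/(0.169×9.35) = 0.01013 K/W
R_stud  = 0.09/(41×0.12×9.35) = 0.001956 K/W
R_cav   = 0.09/(0.0225×0.88×9.35) = 0.4861 K/W
1/R_core = 1/R_stud + 1/R_cav → R_core = 0.001949 K/W
R_outer = 0.011/(1.09×9.35) = 0.001079 K/W
R_total = 0.01315 K/W
Q = ΔT/R_total = 27/0.01315

Q ≈ 2050 W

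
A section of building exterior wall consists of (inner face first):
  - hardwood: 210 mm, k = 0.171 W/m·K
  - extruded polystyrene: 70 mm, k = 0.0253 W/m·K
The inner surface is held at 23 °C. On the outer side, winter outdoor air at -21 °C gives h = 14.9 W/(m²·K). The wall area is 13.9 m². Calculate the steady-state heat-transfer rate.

Using the resistance-network approach (series):
R_hardwood = L/(kA) = 0.21/(0.171×13.9) = 0.08835 K/W
R_extruded polystyrene = L/(kA) = 0.07/(0.0253×13.9) = 0.1991 K/W
R_outer film = 1/(h_o·A) = 1/(14.9×13.9) = 0.004828 K/W
R_total = 0.2922 K/W
Q = ΔT / R_total = 44 / 0.2922

Q ≈ 151 W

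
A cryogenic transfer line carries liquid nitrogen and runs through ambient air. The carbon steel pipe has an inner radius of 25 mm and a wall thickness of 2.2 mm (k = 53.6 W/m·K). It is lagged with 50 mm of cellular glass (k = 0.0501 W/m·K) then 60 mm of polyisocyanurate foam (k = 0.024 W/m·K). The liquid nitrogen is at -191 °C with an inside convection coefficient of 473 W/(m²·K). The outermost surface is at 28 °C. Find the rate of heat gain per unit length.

Treating each annulus and film as a series resistance:
R_inner film = 1/(h_i·2πr₁L) = 1/(473×2π×0.025×1) = 0.01346 K/W
R_carbon steel pipe wall = ln(27.2/25)/(2π×53.6×1) = 2.504×10^-4 K/W
R_cellular glass = ln(77.2/27.2)/(2π×0.0501×1) = 3.314 K/W
R_polyisocyanurate foam = ln(137.2/77.2)/(2π×0.024×1) = 3.813 K/W
R_total = 7.141 K/W
Q = ΔT/R_total = 219/7.141

q′ ≈ 30.7 W/m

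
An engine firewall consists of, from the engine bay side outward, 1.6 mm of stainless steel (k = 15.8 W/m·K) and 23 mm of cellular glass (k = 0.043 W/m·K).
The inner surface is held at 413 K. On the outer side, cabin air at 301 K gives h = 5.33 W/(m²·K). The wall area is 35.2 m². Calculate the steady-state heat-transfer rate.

Model the wall as resistances in series:
R_stainless steel = L/(kA) = 0.0016/(15.8×35.2) = 2.877×10^-6 K/W
R_cellular glass = L/(kA) = 0.023/(0.043×35.2) = 0.0152 K/W
R_outer film = 1/(h_o·A) = 1/(5.33×35.2) = 0.00533 K/W
R_total = 0.02053 K/W
Q = ΔT / R_total = 112 / 0.02053

Q ≈ 5460 W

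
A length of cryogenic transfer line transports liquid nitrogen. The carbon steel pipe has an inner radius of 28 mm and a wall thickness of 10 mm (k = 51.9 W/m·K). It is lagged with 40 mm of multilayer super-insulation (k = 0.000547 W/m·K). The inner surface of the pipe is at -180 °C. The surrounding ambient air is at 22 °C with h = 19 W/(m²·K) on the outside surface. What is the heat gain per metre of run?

Cylindrical conduction, so R = ln(r₂/r₁)/(2πkL) per layer, in series:
R_carbon steel pipe wall = ln(38/28)/(2π×51.9×1) = 9.365×10^-4 K/W
R_multilayer super-insulation = ln(78/38)/(2π×0.000547×1) = 209.2 K/W
R_outer film = 1/(h_o·2πr_oL) = 1/(19×2π×0.078×1) = 0.1074 K/W
R_total = 209.3 K/W
Q = ΔT/R_total = 202/209.3

q′ ≈ 0.965 W/m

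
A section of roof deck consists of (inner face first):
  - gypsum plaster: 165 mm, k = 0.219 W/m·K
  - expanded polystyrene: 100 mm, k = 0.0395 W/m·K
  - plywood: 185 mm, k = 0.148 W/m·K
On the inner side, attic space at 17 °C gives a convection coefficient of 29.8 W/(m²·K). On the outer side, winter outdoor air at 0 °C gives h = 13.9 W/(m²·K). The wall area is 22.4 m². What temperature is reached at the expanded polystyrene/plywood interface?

T ≈ 4.84 °C

Thermal resistances in series:
R_inner film = 1/(h_i·A) = 1/(29.8×22.4) = 0.001498 K/W
R_gypsum plaster = L/(kA) = 0.165/(0.219×22.4) = 0.03364 K/W
R_expanded polystyrene = L/(kA) = 0.1/(0.0395×22.4) = 0.113 K/W
R_plywood = L/(kA) = 0.185/(0.148×22.4) = 0.0558 K/W
R_outer film = 1/(h_o·A) = 1/(13.9×22.4) = 0.003212 K/W
R_total = 0.2072 K/W;  Q = ΔT/R_total = 17/0.2072 = 82.06 W
T_interface = T_inner − Q·ΣR(inner→interface) = 17 − 82.1×0.1482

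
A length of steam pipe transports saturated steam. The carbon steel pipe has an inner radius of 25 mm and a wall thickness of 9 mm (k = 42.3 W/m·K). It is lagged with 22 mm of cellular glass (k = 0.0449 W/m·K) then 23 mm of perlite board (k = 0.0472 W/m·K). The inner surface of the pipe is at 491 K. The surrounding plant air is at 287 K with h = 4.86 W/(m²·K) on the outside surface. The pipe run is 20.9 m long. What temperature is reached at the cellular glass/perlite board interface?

T ≈ 383 K

Cylindrical conduction, so R = ln(r₂/r₁)/(2πkL) per layer, in series:
R_carbon steel pipe wall = ln(34/25)/(2π×42.3×20.9) = 5.536×10^-5 K/W
R_cellular glass = ln(56/34)/(2π×0.0449×20.9) = 0.08463 K/W
R_perlite board = ln(79/56)/(2π×0.0472×20.9) = 0.05552 K/W
R_outer film = 1/(h_o·2πr_oL) = 1/(4.86×2π×0.079×20.9) = 0.01983 K/W
R_total = 0.16 K/W
Q = ΔT/R_total = 204/0.16
Q = 1270 W
T_interface = T_inner − Q·ΣR(inner→interface) = 491 − 1270×0.08468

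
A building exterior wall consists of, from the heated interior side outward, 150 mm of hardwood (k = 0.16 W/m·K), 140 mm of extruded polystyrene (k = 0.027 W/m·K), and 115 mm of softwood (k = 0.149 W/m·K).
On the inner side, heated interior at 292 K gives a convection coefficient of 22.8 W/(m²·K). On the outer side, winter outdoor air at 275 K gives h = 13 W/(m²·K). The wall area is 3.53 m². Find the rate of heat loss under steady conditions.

Model the wall as resistances in series:
R_inner film = 1/(h_i·A) = 1/(22.8×3.53) = 0.01242 K/W
R_hardwood = L/(kA) = 0.15/(0.16×3.53) = 0.2656 K/W
R_extruded polystyrene = L/(kA) = 0.14/(0.027×3.53) = 1.469 K/W
R_softwood = L/(kA) = 0.115/(0.149×3.53) = 0.2186 K/W
R_outer film = 1/(h_o·A) = 1/(13×3.53) = 0.02179 K/W
R_total = 1.987 K/W
Q = ΔT / R_total = 17 / 1.987

Q ≈ 8.55 W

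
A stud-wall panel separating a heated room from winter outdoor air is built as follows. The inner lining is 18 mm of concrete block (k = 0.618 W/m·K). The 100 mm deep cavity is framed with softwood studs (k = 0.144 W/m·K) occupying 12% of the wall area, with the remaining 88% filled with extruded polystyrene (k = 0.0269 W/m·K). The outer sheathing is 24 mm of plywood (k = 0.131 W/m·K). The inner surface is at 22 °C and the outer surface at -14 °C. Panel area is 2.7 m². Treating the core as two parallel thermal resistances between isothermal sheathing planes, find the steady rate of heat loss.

Sheathing layers in series; stud and cavity paths in parallel between them.
R_inner = 0.018/(0.618×2.7) = 0.01079 K/W
R_stud  = 0.1/(0.144×0.12×2.7) = 2.143 K/W
R_cav   = 0.1/(0.0269×0.88×2.7) = 1.565 K/W
1/R_core = 1/R_stud + 1/R_cav → R_core = 0.9044 K/W
R_outer = 0.024/(0.131×2.7) = 0.06785 K/W
R_total = 0.983 K/W
Q = ΔT/R_total = 36/0.983

Q ≈ 36.6 W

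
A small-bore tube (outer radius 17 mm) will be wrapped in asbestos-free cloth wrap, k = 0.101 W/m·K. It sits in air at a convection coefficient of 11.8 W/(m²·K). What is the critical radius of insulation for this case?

r_cr ≈ 8.56 mm

For a cylinder r_cr = k/h = 0.101/11.8
r_cr = 8.56 mm; since the bare radius (17 mm) is above r_cr, any added insulation will reduce heat loss.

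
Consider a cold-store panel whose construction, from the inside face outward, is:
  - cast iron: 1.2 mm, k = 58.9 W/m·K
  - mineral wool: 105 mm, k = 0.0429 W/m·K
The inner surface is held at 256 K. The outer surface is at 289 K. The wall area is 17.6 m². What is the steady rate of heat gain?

Using the resistance-network approach (series):
R_cast iron = L/(kA) = 0.0012/(58.9×17.6) = 1.158×10^-6 K/W
R_mineral wool = L/(kA) = 0.105/(0.0429×17.6) = 0.1391 K/W
R_total = 0.1391 K/W
Q = ΔT / R_total = 33 / 0.1391

Q ≈ 237 W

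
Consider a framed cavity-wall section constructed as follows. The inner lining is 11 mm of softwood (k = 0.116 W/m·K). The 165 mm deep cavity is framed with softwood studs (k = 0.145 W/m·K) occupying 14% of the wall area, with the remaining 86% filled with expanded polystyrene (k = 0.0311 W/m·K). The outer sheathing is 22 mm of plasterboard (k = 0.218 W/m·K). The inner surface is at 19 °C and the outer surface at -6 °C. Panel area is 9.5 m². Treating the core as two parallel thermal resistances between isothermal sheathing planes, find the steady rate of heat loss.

Sheathing layers in series; stud and cavity paths in parallel between them.
R_inner = 0.011/(0.116×9.5) = 0.009982 K/W
R_stud  = 0.165/(0.145×0.14×9.5) = 0.8556 K/W
R_cav   = 0.165/(0.0311×0.86×9.5) = 0.6494 K/W
1/R_core = 1/R_stud + 1/R_cav → R_core = 0.3692 K/W
R_outer = 0.022/(0.218×9.5) = 0.01062 K/W
R_total = 0.3898 K/W
Q = ΔT/R_total = 25/0.3898

Q ≈ 64.1 W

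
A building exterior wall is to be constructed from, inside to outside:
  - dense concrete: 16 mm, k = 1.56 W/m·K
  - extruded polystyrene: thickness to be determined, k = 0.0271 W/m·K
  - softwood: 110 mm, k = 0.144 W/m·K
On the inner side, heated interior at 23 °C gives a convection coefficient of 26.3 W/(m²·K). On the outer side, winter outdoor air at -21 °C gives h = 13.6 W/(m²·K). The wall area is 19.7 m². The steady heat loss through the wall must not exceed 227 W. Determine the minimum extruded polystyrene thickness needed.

Model the wall as resistances in series:
R_inner film = 1/(h_i·A) = 1/(26.3×19.7) = 0.00193 K/W
R_dense concrete = L/(kA) = 0.016/(1.56×19.7) = 5.206×10^-4 K/W
R_softwood = L/(kA) = 0.11/(0.144×19.7) = 0.03878 K/W
R_outer film = 1/(h_o·A) = 1/(13.6×19.7) = 0.003732 K/W
Sum of the known resistances R_other = 0.04496 K/W
Required total resistance R_tot = ΔT/Q_allow = 44/227 = 0.1938 K/W
R_extruded polystyrene = R_tot − R_other = 0.1489 K/W
L = R·k·A = 0.1489×0.0271×19.7

L ≈ 79.5 mm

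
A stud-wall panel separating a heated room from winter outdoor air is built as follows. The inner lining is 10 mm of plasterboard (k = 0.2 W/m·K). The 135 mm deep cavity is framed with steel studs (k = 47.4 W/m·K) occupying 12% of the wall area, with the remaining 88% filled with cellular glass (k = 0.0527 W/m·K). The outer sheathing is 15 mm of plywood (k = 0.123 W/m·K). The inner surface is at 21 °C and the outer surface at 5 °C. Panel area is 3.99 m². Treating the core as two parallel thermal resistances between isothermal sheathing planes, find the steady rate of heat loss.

Q ≈ 327 W

Sheathing layers in series; stud and cavity paths in parallel between them.
R_inner = 0.01/(0.2×3.99) = 0.01253 K/W
R_stud  = 0.135/(47.4×0.12×3.99) = 0.005948 K/W
R_cav   = 0.135/(0.0527×0.88×3.99) = 0.7296 K/W
1/R_core = 1/R_stud + 1/R_cav → R_core = 0.0059 K/W
R_outer = 0.015/(0.123×3.99) = 0.03056 K/W
R_total = 0.049 K/W
Q = ΔT/R_total = 16/0.049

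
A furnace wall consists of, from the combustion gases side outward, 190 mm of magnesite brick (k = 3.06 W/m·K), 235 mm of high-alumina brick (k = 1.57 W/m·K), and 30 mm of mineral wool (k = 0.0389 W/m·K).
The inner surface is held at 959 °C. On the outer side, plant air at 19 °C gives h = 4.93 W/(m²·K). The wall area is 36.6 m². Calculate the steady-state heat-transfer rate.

Q ≈ 29000 W

Model the wall as resistances in series:
R_magnesite brick = L/(kA) = 0.19/(3.06×36.6) = 0.001696 K/W
R_high-alumina brick = L/(kA) = 0.235/(1.57×36.6) = 0.00409 K/W
R_mineral wool = L/(kA) = 0.03/(0.0389×36.6) = 0.02107 K/W
R_outer film = 1/(h_o·A) = 1/(4.93×36.6) = 0.005542 K/W
R_total = 0.0324 K/W
Q = ΔT / R_total = 940 / 0.0324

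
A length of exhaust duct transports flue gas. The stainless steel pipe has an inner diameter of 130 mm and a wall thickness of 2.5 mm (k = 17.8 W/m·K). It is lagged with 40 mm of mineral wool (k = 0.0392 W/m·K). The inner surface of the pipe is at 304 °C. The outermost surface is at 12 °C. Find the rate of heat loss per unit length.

Treating each annulus and film as a series resistance:
R_stainless steel pipe wall = ln(67.5/65)/(2π×17.8×1) = 3.374×10^-4 K/W
R_mineral wool = ln(107.5/67.5)/(2π×0.0392×1) = 1.889 K/W
R_total = 1.89 K/W
Q = ΔT/R_total = 292/1.89

q′ ≈ 155 W/m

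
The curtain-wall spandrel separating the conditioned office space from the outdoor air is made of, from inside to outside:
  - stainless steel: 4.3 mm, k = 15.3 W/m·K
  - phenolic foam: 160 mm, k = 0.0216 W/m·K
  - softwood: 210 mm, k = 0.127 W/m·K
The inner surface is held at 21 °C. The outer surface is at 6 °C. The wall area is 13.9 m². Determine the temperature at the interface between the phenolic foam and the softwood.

T ≈ 8.74 °C

Using the resistance-network approach (series):
R_stainless steel = L/(kA) = 0.0043/(15.3×13.9) = 2.022×10^-5 K/W
R_phenolic foam = L/(kA) = 0.16/(0.0216×13.9) = 0.5329 K/W
R_softwood = L/(kA) = 0.21/(0.127×13.9) = 0.119 K/W
R_total = 0.6519 K/W;  Q = ΔT/R_total = 15/0.6519 = 23.01 W
T_interface = T_inner − Q·ΣR(inner→interface) = 21 − 23×0.5329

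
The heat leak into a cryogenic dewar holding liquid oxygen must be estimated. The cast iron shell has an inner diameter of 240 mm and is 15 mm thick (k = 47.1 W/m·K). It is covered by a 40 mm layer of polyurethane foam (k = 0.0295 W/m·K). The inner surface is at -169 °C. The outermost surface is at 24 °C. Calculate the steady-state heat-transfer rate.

For a spherical shell R = (1/r₁ − 1/r₂)/(4πk); film R = 1/(h·4πr²). In series:
R_cast iron shell = (1/0.12 − 1/0.135)/(4π×47.1) = 0.001564 K/W
R_polyurethane foam = (1/0.135 − 1/0.175)/(4π×0.0295) = 4.567 K/W
R_total = 4.569 K/W
Q = ΔT/R_total = 193/4.569

Q ≈ 42.2 W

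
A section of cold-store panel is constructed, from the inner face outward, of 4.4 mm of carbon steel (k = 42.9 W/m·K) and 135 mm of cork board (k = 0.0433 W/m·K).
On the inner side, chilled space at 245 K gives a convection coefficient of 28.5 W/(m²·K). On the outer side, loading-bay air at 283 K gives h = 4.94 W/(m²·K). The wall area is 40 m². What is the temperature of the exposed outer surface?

Thermal resistances in series:
R_inner film = 1/(h_i·A) = 1/(28.5×40) = 8.772×10^-4 K/W
R_carbon steel = L/(kA) = 0.0044/(42.9×40) = 2.564×10^-6 K/W
R_cork board = L/(kA) = 0.135/(0.0433×40) = 0.07794 K/W
R_outer film = 1/(h_o·A) = 1/(4.94×40) = 0.005061 K/W
R_total = 0.08389 K/W;  Q = ΔT/R_total = 38/0.08389 = 453 W
T_interface = T_inner + Q·ΣR(inner→interface) = 245 + 453×0.07882

T ≈ 281 K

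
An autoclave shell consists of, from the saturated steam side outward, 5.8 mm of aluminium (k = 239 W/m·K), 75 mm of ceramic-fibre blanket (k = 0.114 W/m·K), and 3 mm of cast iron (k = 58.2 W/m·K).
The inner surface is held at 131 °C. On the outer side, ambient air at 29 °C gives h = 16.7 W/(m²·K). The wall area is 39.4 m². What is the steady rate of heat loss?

Treating each layer as a thermal resistance in series:
R_aluminium = L/(kA) = 0.0058/(239×39.4) = 6.159×10^-7 K/W
R_ceramic-fibre blanket = L/(kA) = 0.075/(0.114×39.4) = 0.0167 K/W
R_cast iron = L/(kA) = 0.003/(58.2×39.4) = 1.308×10^-6 K/W
R_outer film = 1/(h_o·A) = 1/(16.7×39.4) = 0.00152 K/W
R_total = 0.01822 K/W
Q = ΔT / R_total = 102 / 0.01822

Q ≈ 5600 W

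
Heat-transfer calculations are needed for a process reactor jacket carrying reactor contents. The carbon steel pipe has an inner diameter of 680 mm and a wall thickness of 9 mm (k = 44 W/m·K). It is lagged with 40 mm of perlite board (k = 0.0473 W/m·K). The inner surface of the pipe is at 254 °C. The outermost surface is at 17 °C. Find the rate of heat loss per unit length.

For a radial system each layer contributes R = ln(r_out/r_in)/(2πkL); films add R = 1/(hA).
R_carbon steel pipe wall = ln(349/340)/(2π×44×1) = 9.45×10^-5 K/W
R_perlite board = ln(389/349)/(2π×0.0473×1) = 0.3651 K/W
R_total = 0.3652 K/W
Q = ΔT/R_total = 237/0.3652

q′ ≈ 649 W/m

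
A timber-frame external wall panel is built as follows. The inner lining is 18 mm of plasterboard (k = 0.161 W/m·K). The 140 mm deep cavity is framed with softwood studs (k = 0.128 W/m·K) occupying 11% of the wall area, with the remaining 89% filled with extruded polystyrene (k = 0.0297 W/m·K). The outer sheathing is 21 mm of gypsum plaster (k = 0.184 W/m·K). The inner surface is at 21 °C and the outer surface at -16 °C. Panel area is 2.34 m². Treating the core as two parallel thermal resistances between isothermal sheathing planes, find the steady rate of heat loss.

Sheathing layers in series; stud and cavity paths in parallel between them.
R_inner = 0.018/(0.161×2.34) = 0.04778 K/W
R_stud  = 0.14/(0.128×0.11×2.34) = 4.249 K/W
R_cav   = 0.14/(0.0297×0.89×2.34) = 2.263 K/W
1/R_core = 1/R_stud + 1/R_cav → R_core = 1.477 K/W
R_outer = 0.021/(0.184×2.34) = 0.04877 K/W
R_total = 1.573 K/W
Q = ΔT/R_total = 37/1.573

Q ≈ 23.5 W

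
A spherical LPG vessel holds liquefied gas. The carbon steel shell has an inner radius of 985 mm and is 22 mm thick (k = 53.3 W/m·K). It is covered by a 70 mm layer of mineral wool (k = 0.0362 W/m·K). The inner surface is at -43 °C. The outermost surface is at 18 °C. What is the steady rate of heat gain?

For a spherical shell R = (1/r₁ − 1/r₂)/(4πk); film R = 1/(h·4πr²). In series:
R_carbon steel shell = (1/0.985 − 1/1.007)/(4π×53.3) = 3.311×10^-5 K/W
R_mineral wool = (1/1.007 − 1/1.077)/(4π×0.0362) = 0.1419 K/W
R_total = 0.1419 K/W
Q = ΔT/R_total = 61/0.1419

Q ≈ 430 W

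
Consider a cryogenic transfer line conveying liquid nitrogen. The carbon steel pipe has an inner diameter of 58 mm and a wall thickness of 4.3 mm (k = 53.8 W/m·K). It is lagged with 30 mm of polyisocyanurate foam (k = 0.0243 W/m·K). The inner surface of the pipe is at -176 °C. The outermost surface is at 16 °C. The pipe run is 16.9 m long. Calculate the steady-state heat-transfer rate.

Q ≈ 771 W

Cylindrical conduction, so R = ln(r₂/r₁)/(2πkL) per layer, in series:
R_carbon steel pipe wall = ln(33.3/29)/(2π×53.8×16.9) = 2.42×10^-5 K/W
R_polyisocyanurate foam = ln(63.3/33.3)/(2π×0.0243×16.9) = 0.2489 K/W
R_total = 0.249 K/W
Q = ΔT/R_total = 192/0.249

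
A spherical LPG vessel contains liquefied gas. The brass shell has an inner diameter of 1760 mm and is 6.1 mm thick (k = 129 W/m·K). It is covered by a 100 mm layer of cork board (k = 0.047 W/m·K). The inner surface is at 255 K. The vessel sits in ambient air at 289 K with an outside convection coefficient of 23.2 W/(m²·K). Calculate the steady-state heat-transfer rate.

Q ≈ 172 W

For a spherical shell R = (1/r₁ − 1/r₂)/(4πk); film R = 1/(h·4πr²). In series:
R_brass shell = (1/0.88 − 1/0.8861)/(4π×129) = 4.826×10^-6 K/W
R_cork board = (1/0.8861 − 1/0.9861)/(4π×0.047) = 0.1938 K/W
R_outer film = 1/(h·4πr_o²) = 1/(23.2×4π×0.9861²) = 0.003527 K/W
R_total = 0.1973 K/W
Q = ΔT/R_total = 34/0.1973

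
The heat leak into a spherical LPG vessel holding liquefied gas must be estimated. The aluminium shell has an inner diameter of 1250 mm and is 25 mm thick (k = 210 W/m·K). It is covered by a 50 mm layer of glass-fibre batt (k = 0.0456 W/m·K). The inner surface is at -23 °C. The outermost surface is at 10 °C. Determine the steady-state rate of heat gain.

For a spherical shell R = (1/r₁ − 1/r₂)/(4πk); film R = 1/(h·4πr²). In series:
R_aluminium shell = (1/0.625 − 1/0.65)/(4π×210) = 2.332×10^-5 K/W
R_glass-fibre batt = (1/0.65 − 1/0.7)/(4π×0.0456) = 0.1918 K/W
R_total = 0.1918 K/W
Q = ΔT/R_total = 33/0.1918

Q ≈ 172 W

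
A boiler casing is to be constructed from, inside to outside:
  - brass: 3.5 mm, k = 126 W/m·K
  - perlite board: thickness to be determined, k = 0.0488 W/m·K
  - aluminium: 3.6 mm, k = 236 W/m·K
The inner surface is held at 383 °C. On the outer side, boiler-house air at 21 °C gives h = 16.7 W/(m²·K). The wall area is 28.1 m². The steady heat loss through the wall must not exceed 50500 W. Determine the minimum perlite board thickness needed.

Thermal resistances in series:
R_brass = L/(kA) = 0.0035/(126×28.1) = 9.885×10^-7 K/W
R_aluminium = L/(kA) = 0.0036/(236×28.1) = 5.429×10^-7 K/W
R_outer film = 1/(h_o·A) = 1/(16.7×28.1) = 0.002131 K/W
Sum of the known resistances R_other = 0.002133 K/W
Required total resistance R_tot = ΔT/Q_allow = 362/50500 = 0.007168 K/W
R_perlite board = R_tot − R_other = 0.005036 K/W
L = R·k·A = 0.005036×0.0488×28.1

L ≈ 6.91 mm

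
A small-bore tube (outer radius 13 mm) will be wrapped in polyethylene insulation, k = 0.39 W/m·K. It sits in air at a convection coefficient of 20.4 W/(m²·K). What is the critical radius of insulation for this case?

For a cylinder r_cr = k/h = 0.39/20.4
r_cr = 19.1 mm; since the bare radius (13 mm) is below r_cr, adding a thin layer of insulation will *increase* heat loss.

r_cr ≈ 19.1 mm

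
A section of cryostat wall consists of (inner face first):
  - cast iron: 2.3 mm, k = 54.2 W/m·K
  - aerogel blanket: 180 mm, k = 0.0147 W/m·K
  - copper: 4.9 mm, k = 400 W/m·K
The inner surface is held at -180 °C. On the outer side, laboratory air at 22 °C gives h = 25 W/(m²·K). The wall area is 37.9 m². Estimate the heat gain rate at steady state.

Model the wall as resistances in series:
R_cast iron = L/(kA) = 0.0023/(54.2×37.9) = 1.12×10^-6 K/W
R_aerogel blanket = L/(kA) = 0.18/(0.0147×37.9) = 0.3231 K/W
R_copper = L/(kA) = 0.0049/(400×37.9) = 3.232×10^-7 K/W
R_outer film = 1/(h_o·A) = 1/(25×37.9) = 0.001055 K/W
R_total = 0.3241 K/W
Q = ΔT / R_total = 202 / 0.3241

Q ≈ 623 W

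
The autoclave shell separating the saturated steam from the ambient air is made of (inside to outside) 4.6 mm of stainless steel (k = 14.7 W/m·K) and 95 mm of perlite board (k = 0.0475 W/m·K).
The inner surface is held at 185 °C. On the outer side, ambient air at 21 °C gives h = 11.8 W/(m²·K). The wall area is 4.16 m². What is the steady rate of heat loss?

Q ≈ 327 W

Model the wall as resistances in series:
R_stainless steel = L/(kA) = 0.0046/(14.7×4.16) = 7.522×10^-5 K/W
R_perlite board = L/(kA) = 0.095/(0.0475×4.16) = 0.4808 K/W
R_outer film = 1/(h_o·A) = 1/(11.8×4.16) = 0.02037 K/W
R_total = 0.5012 K/W
Q = ΔT / R_total = 164 / 0.5012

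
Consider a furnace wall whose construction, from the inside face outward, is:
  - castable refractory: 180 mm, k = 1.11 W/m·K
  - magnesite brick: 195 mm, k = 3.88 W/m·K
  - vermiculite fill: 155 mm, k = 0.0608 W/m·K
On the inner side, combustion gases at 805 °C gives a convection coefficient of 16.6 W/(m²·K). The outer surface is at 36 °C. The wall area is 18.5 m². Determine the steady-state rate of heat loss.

Q ≈ 5040 W

Series thermal resistances:
R_inner film = 1/(h_i·A) = 1/(16.6×18.5) = 0.003256 K/W
R_castable refractory = L/(kA) = 0.18/(1.11×18.5) = 0.008766 K/W
R_magnesite brick = L/(kA) = 0.195/(3.88×18.5) = 0.002717 K/W
R_vermiculite fill = L/(kA) = 0.155/(0.0608×18.5) = 0.1378 K/W
R_total = 0.1525 K/W
Q = ΔT / R_total = 769 / 0.1525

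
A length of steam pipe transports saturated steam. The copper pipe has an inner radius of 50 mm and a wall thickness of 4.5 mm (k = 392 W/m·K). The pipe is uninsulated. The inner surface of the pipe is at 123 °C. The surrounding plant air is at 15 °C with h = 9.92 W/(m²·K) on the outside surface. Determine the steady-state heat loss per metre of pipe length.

For a radial system each layer contributes R = ln(r_out/r_in)/(2πkL); films add R = 1/(hA).
R_copper pipe wall = ln(54.5/50)/(2π×392×1) = 3.499×10^-5 K/W
R_outer film = 1/(h_o·2πr_oL) = 1/(9.92×2π×0.0545×1) = 0.2944 K/W
R_total = 0.2944 K/W
Q = ΔT/R_total = 108/0.2944

q′ ≈ 367 W/m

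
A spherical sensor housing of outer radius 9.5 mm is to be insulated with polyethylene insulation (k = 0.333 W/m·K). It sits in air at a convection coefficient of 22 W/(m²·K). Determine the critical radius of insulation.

For a sphere r_cr = 2k/h = 2×0.333/22
r_cr = 30.3 mm; since the bare radius (9.5 mm) is below r_cr, adding a thin layer of insulation will *increase* heat loss.

r_cr ≈ 30.3 mm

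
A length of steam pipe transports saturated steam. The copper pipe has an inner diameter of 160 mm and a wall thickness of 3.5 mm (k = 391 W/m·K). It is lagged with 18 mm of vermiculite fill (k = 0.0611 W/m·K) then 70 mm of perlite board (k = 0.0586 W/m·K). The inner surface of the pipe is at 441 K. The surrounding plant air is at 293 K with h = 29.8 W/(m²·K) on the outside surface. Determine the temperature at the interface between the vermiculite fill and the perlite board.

Per-layer cylindrical resistances, series-summed:
R_copper pipe wall = ln(83.5/80)/(2π×391×1) = 1.743×10^-5 K/W
R_vermiculite fill = ln(101.5/83.5)/(2π×0.0611×1) = 0.5085 K/W
R_perlite board = ln(171.5/101.5)/(2π×0.0586×1) = 1.425 K/W
R_outer film = 1/(h_o·2πr_oL) = 1/(29.8×2π×0.1715×1) = 0.03114 K/W
R_total = 1.964 K/W
Q = ΔT/R_total = 148/1.964
Q = 75.3 W/m
T_interface = T_inner − Q·ΣR(inner→interface) = 441 − 75.3×0.5085

T ≈ 403 K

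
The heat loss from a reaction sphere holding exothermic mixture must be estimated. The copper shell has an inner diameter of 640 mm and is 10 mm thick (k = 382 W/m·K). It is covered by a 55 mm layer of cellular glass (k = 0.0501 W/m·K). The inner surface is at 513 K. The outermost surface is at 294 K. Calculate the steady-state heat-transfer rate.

Q ≈ 318 W

For a spherical shell R = (1/r₁ − 1/r₂)/(4πk); film R = 1/(h·4πr²). In series:
R_copper shell = (1/0.32 − 1/0.33)/(4π×382) = 1.973×10^-5 K/W
R_cellular glass = (1/0.33 − 1/0.385)/(4π×0.0501) = 0.6876 K/W
R_total = 0.6876 K/W
Q = ΔT/R_total = 219/0.6876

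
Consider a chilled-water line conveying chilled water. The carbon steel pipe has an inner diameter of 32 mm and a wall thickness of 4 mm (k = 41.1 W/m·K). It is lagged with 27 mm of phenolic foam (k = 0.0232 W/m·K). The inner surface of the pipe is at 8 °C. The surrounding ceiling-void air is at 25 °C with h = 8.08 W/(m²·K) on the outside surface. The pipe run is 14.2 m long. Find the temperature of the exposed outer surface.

T ≈ 23.9 °C

For a radial system each layer contributes R = ln(r_out/r_in)/(2πkL); films add R = 1/(hA).
R_carbon steel pipe wall = ln(20/16)/(2π×41.1×14.2) = 6.085×10^-5 K/W
R_phenolic foam = ln(47/20)/(2π×0.0232×14.2) = 0.4128 K/W
R_outer film = 1/(h_o·2πr_oL) = 1/(8.08×2π×0.047×14.2) = 0.02951 K/W
R_total = 0.4423 K/W
Q = ΔT/R_total = 17/0.4423
Q = 38.4 W
T_interface = T_inner + Q·ΣR(inner→interface) = 8 + 38.4×0.4128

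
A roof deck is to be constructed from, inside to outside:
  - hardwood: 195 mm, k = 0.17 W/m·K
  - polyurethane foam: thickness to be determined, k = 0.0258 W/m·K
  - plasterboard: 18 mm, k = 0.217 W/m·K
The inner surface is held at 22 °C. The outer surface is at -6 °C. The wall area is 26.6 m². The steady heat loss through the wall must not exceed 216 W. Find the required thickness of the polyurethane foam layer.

Thermal resistances in series:
R_hardwood = L/(kA) = 0.195/(0.17×26.6) = 0.04312 K/W
R_plasterboard = L/(kA) = 0.018/(0.217×26.6) = 0.003118 K/W
Sum of the known resistances R_other = 0.04624 K/W
Required total resistance R_tot = ΔT/Q_allow = 28/216 = 0.1296 K/W
R_polyurethane foam = R_tot − R_other = 0.08339 K/W
L = R·k·A = 0.08339×0.0258×26.6

L ≈ 57.2 mm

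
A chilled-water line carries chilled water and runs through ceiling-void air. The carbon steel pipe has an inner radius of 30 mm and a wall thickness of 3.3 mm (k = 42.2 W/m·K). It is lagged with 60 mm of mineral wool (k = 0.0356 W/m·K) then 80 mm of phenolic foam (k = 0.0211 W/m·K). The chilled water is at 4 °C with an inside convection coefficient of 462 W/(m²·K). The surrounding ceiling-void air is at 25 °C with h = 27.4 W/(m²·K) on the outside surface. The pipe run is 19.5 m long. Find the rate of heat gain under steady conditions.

Per-layer cylindrical resistances, series-summed:
R_inner film = 1/(h_i·2πr₁L) = 1/(462×2π×0.03×19.5) = 5.889×10^-4 K/W
R_carbon steel pipe wall = ln(33.3/30)/(2π×42.2×19.5) = 2.018×10^-5 K/W
R_mineral wool = ln(93.3/33.3)/(2π×0.0356×19.5) = 0.2362 K/W
R_phenolic foam = ln(173.3/93.3)/(2π×0.0211×19.5) = 0.2395 K/W
R_outer film = 1/(h_o·2πr_oL) = 1/(27.4×2π×0.1733×19.5) = 0.001719 K/W
R_total = 0.478 K/W
Q = ΔT/R_total = 21/0.478

Q ≈ 43.9 W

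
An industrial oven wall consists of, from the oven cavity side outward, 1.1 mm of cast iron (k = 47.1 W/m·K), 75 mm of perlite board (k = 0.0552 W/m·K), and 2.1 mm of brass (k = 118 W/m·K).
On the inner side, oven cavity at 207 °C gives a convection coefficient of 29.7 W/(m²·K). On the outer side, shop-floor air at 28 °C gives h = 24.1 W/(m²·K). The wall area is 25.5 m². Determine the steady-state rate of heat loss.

Treating each layer as a thermal resistance in series:
R_inner film = 1/(h_i·A) = 1/(29.7×25.5) = 0.00132 K/W
R_cast iron = L/(kA) = 0.0011/(47.1×25.5) = 9.159×10^-7 K/W
R_perlite board = L/(kA) = 0.075/(0.0552×25.5) = 0.05328 K/W
R_brass = L/(kA) = 0.0021/(118×25.5) = 6.979×10^-7 K/W
R_outer film = 1/(h_o·A) = 1/(24.1×25.5) = 0.001627 K/W
R_total = 0.05623 K/W
Q = ΔT / R_total = 179 / 0.05623

Q ≈ 3180 W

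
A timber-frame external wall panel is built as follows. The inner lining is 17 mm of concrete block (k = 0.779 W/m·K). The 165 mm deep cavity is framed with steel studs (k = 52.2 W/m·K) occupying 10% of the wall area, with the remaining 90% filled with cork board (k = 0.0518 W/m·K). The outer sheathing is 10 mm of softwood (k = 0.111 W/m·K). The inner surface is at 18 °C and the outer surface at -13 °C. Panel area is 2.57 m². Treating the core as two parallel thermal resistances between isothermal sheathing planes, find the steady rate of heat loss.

Sheathing layers in series; stud and cavity paths in parallel between them.
R_inner = 0.017/(0.779×2.57) = 0.008491 K/W
R_stud  = 0.165/(52.2×0.1×2.57) = 0.0123 K/W
R_cav   = 0.165/(0.0518×0.9×2.57) = 1.377 K/W
1/R_core = 1/R_stud + 1/R_cav → R_core = 0.01219 K/W
R_outer = 0.01/(0.111×2.57) = 0.03505 K/W
R_total = 0.05574 K/W
Q = ΔT/R_total = 31/0.05574

Q ≈ 556 W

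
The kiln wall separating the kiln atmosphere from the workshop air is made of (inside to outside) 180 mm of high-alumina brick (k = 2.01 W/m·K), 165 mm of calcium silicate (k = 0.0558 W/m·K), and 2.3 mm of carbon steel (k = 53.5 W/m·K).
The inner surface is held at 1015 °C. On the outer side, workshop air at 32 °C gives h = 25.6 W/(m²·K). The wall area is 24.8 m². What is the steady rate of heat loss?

Q ≈ 7900 W

Using the resistance-network approach (series):
R_high-alumina brick = L/(kA) = 0.18/(2.01×24.8) = 0.003611 K/W
R_calcium silicate = L/(kA) = 0.165/(0.0558×24.8) = 0.1192 K/W
R_carbon steel = L/(kA) = 0.0023/(53.5×24.8) = 1.733×10^-6 K/W
R_outer film = 1/(h_o·A) = 1/(25.6×24.8) = 0.001575 K/W
R_total = 0.1244 K/W
Q = ΔT / R_total = 983 / 0.1244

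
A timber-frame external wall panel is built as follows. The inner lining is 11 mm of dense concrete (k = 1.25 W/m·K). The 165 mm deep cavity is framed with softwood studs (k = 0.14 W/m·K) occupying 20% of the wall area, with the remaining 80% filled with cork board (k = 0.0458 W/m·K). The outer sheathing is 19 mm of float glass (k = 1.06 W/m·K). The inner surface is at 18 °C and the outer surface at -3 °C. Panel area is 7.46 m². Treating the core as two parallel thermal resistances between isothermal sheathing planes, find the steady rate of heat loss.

Q ≈ 60.7 W

Sheathing layers in series; stud and cavity paths in parallel between them.
R_inner = 0.011/(1.25×7.46) = 0.00118 K/W
R_stud  = 0.165/(0.14×0.2×7.46) = 0.7899 K/W
R_cav   = 0.165/(0.0458×0.8×7.46) = 0.6037 K/W
1/R_core = 1/R_stud + 1/R_cav → R_core = 0.3422 K/W
R_outer = 0.019/(1.06×7.46) = 0.002403 K/W
R_total = 0.3458 K/W
Q = ΔT/R_total = 21/0.3458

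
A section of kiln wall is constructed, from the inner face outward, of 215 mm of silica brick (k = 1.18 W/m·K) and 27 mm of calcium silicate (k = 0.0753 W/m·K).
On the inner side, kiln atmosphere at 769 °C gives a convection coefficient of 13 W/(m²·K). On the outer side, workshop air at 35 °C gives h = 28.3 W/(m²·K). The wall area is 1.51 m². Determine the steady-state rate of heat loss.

Series thermal resistances:
R_inner film = 1/(h_i·A) = 1/(13×1.51) = 0.05094 K/W
R_silica brick = L/(kA) = 0.215/(1.18×1.51) = 0.1207 K/W
R_calcium silicate = L/(kA) = 0.027/(0.0753×1.51) = 0.2375 K/W
R_outer film = 1/(h_o·A) = 1/(28.3×1.51) = 0.0234 K/W
R_total = 0.4325 K/W
Q = ΔT / R_total = 734 / 0.4325

Q ≈ 1700 W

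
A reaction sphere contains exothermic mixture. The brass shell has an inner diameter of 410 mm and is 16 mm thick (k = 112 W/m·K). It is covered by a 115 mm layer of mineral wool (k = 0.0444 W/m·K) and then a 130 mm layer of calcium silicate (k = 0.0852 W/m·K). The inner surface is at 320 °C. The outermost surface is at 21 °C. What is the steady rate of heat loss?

Q ≈ 84.2 W

Spherical conduction: R = (1/r_in − 1/r_out)/(4πk) per layer; series-sum.
R_brass shell = (1/0.205 − 1/0.221)/(4π×112) = 2.509×10^-4 K/W
R_mineral wool = (1/0.221 − 1/0.336)/(4π×0.0444) = 2.776 K/W
R_calcium silicate = (1/0.336 − 1/0.466)/(4π×0.0852) = 0.7755 K/W
R_total = 3.551 K/W
Q = ΔT/R_total = 299/3.551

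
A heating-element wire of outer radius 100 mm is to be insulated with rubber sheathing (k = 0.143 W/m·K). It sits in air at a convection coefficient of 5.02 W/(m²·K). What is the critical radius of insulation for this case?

For a cylinder r_cr = k/h = 0.143/5.02
r_cr = 28.5 mm; since the bare radius (100 mm) is above r_cr, any added insulation will reduce heat loss.

r_cr ≈ 28.5 mm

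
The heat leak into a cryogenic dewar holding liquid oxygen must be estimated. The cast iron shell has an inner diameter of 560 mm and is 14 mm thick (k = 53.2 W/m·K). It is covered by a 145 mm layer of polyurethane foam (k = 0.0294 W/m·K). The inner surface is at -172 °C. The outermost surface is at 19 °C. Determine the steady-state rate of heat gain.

For a spherical shell R = (1/r₁ − 1/r₂)/(4πk); film R = 1/(h·4πr²). In series:
R_cast iron shell = (1/0.28 − 1/0.294)/(4π×53.2) = 2.544×10^-4 K/W
R_polyurethane foam = (1/0.294 − 1/0.439)/(4π×0.0294) = 3.041 K/W
R_total = 3.041 K/W
Q = ΔT/R_total = 191/3.041

Q ≈ 62.8 W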